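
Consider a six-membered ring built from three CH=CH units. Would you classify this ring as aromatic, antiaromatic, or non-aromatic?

Check conjugation: each doubly-bonded ring atom is sp² with one p-orbital electron — every position has a p orbital, so the cyclic π system is continuous.
Adding the contributions, 3 × 2 = 6 from the 3 double-bond units.
That gives a 4n+2 count (6, n = 1).
This is benzene.

Aromatic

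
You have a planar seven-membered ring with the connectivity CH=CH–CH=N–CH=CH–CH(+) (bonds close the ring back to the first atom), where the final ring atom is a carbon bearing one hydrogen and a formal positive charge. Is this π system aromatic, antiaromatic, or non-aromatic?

Aromatic

Check conjugation: each doubly-bonded ring atom is sp² with one p-orbital electron; each =N– nitrogen is pyridine-type (lone pair in the sp² plane, one electron in the p orbital); the carbocation has an empty p orbital — every position has a p orbital, so the cyclic π system is continuous.
Tallying contributions gives 3 × 2 = 6 from the double-bond units + 0 from the CH(+) atom = 6.
That gives a 4n+2 count (6, n = 1).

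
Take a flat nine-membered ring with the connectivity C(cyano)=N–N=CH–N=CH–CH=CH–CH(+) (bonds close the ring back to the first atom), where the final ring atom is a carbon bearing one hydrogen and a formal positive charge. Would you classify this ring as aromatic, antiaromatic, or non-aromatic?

Antiaromatic

Check conjugation: the double-bond atoms are sp², each contributing one p electron; the doubly-bonded nitrogens are pyridine-type — their lone pairs lie in the ring plane, leaving one electron in the p orbital; the carbocation has an empty p orbital — every position has a p orbital, so the cyclic π system is continuous.
Adding the contributions, 4 × 2 = 8 from the double-bond units + 0 from the CH(+) atom = 8.
A 4n π count (8, n = 2) in a planar conjugated ring means antiaromatic.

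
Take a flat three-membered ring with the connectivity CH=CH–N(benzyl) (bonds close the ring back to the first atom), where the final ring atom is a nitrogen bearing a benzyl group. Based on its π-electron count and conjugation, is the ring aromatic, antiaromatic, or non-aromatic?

Antiaromatic

Every ring atom contributes a p orbital perpendicular to the ring (every atom in a ring double bond is sp² and brings one electron to the p orbital; the pyrrole-type nitrogen donates its lone pair from the p orbital), so the π system is cyclic and fully conjugated.
Counting π electrons: 1 × 2 = 2 from the double-bond unit + 2 from the N(benzyl) atom = 4.
With 4 = 4·1 π electrons, Hückel's rule classifies the planar ring as antiaromatic.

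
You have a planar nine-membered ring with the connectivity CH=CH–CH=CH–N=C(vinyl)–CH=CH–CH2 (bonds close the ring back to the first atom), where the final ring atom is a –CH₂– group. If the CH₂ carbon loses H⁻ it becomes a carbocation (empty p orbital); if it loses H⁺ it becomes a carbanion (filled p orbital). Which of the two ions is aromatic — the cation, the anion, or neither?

The anion

Once that carbon is sp², every ring atom has a p orbital and both ions are fully conjugated.
Cation: 4 × 2 + 0 = 8 π electrons → 4(2), antiaromatic.
Anion: 4 × 2 + 2 = 10 π electrons → 4(2)+2, aromatic.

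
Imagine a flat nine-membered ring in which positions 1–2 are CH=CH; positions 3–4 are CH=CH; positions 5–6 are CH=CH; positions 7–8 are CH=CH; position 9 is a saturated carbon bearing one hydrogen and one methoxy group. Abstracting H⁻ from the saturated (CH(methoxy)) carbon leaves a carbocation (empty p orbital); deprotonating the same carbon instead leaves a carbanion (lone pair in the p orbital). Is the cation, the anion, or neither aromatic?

Both ions have a continuous loop of p orbitals — each ring atom is sp².
Cation: 4 × 2 + 0 = 8 π electrons → 4(2), antiaromatic.
Anion: 4 × 2 + 2 = 10 π electrons → 4(2)+2, aromatic.

The anion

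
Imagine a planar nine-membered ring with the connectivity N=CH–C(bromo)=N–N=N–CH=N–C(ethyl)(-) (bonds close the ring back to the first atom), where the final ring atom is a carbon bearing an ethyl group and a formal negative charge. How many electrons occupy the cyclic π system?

10

Every ring atom contributes a p orbital perpendicular to the ring (the double-bond atoms are sp², each contributing one p electron; the doubly-bonded nitrogens are pyridine-type — their lone pairs lie in the ring plane, leaving one electron in the p orbital; the carbanion's lone pair occupies the p orbital), so the π system is cyclic and fully conjugated.
Tallying contributions gives 4 × 2 = 8 from the double-bond units + 2 from the C(ethyl)(-) atom = 10.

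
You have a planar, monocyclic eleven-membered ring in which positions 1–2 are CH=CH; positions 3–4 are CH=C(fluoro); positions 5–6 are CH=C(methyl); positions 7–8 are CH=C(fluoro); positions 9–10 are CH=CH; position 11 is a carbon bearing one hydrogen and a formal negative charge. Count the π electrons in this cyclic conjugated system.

12

All ring atoms are sp² and supply a p orbital to the ring (every atom in a ring double bond is sp² and brings one electron to the p orbital; the carbanion's lone pair occupies the p orbital); the conjugation is uninterrupted.
Adding the contributions, 5 × 2 = 10 from the double-bond units + 2 from the CH(-) atom = 12.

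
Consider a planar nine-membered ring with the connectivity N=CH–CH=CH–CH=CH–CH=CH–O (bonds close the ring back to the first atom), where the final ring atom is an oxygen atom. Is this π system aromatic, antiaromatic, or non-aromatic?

Aromatic

All ring atoms are sp² and supply a p orbital to the ring (every atom in a ring double bond is sp² and brings one electron to the p orbital; the doubly-bonded nitrogens are pyridine-type — their lone pairs lie in the ring plane, leaving one electron in the p orbital; the oxygen donates one lone pair from its p orbital); the conjugation is uninterrupted.
Tallying contributions gives 4 × 2 = 8 from the double-bond units + 2 from the O atom = 10.
10 = 4(2) + 2, which satisfies Hückel's 4n+2 rule.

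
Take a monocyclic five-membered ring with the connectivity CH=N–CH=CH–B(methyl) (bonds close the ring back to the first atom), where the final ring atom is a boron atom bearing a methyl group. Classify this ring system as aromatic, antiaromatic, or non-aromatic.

Antiaromatic

The p orbitals form a continuous loop: every atom in a ring double bond is sp² and brings one electron to the p orbital; each sp² =N– keeps its lone pair in-plane and puts one electron into the π system; the boron has an empty p orbital. The ring is fully conjugated.
Tallying contributions gives 2 × 2 = 4 from the double-bond units + 0 from the B(methyl) atom = 4.
4 is a 4n count (n = 1), so the planar conjugated ring is antiaromatic.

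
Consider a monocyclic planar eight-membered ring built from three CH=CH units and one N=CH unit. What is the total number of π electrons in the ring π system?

8

Every ring atom contributes a p orbital perpendicular to the ring (the double-bond atoms are sp², each contributing one p electron; each =N– nitrogen is pyridine-type (lone pair in the sp² plane, one electron in the p orbital)), so the π system is cyclic and fully conjugated.
Adding the contributions, 4 × 2 = 8 from the 4 double-bond units.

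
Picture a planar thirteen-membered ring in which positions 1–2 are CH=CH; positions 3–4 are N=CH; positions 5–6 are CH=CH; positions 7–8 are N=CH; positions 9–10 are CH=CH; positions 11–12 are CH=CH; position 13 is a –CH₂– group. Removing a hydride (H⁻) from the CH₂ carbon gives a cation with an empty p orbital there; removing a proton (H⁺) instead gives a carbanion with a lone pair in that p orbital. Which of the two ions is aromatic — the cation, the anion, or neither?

In both ions every ring atom is sp² and contributes a p orbital, so both rings are fully conjugated.
Cation: 6 × 2 + 0 = 12 π electrons → 4(3), antiaromatic.
Anion: 6 × 2 + 2 = 14 π electrons → 4(3)+2, aromatic.

The anion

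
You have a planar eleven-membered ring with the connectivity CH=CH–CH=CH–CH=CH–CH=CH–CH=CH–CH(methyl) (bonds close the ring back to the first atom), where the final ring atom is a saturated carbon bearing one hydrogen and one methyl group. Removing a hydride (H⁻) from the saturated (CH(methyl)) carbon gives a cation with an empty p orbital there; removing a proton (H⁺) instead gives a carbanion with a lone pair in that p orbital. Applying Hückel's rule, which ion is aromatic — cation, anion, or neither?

Once that carbon is sp², every ring atom has a p orbital and both ions are fully conjugated.
Cation: 5 × 2 + 0 = 10 π electrons → 4(2)+2, aromatic.
Anion: 5 × 2 + 2 = 12 π electrons → 4(3), antiaromatic.

The cation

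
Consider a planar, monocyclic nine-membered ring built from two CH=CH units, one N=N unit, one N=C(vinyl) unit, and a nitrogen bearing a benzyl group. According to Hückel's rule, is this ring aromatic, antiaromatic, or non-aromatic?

All ring atoms are sp² and supply a p orbital to the ring (each doubly-bonded ring atom is sp² with one p-orbital electron; each sp² =N– keeps its lone pair in-plane and puts one electron into the π system; the pyrrole-type nitrogen donates its lone pair from the p orbital); the conjugation is uninterrupted.
Adding the contributions, 4 × 2 = 8 from the double-bond units + 2 from the N(benzyl) atom = 10.
With 10 π electrons (n = 2), the Hückel 4n+2 condition holds.

Aromatic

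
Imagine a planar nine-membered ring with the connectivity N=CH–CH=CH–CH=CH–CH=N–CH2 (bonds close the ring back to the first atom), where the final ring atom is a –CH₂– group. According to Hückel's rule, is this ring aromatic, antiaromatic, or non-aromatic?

Non-aromatic

At the CH2 position, the tetrahedral CH₂ carbon is sp³ and has no p orbital in the ring π system; the ring's p-orbital overlap is broken there.
Broken conjugation rules out both aromaticity and antiaromaticity.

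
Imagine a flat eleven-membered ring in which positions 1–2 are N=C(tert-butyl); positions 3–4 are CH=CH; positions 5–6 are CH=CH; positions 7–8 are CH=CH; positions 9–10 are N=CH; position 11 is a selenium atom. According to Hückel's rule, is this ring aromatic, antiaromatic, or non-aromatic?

Every ring atom contributes a p orbital perpendicular to the ring (the double-bond atoms are sp², each contributing one p electron; the doubly-bonded nitrogens are pyridine-type — their lone pairs lie in the ring plane, leaving one electron in the p orbital; the selenium donates one lone pair from its p orbital), so the π system is cyclic and fully conjugated.
Adding the contributions, 5 × 2 = 10 from the double-bond units + 2 from the Se atom = 12.
12 = 4(3); a planar, fully conjugated 4n system is antiaromatic.

Antiaromatic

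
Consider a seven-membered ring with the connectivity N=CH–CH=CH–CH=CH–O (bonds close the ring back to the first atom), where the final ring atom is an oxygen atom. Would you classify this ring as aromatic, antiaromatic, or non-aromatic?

Antiaromatic

Check conjugation: the double-bond atoms are sp², each contributing one p electron; the doubly-bonded nitrogens are pyridine-type — their lone pairs lie in the ring plane, leaving one electron in the p orbital; the oxygen donates one lone pair from its p orbital — every position has a p orbital, so the cyclic π system is continuous.
Counting π electrons: 3 × 2 = 6 from the double-bond units + 2 from the O atom = 8.
With 8 = 4·2 π electrons, Hückel's rule classifies the planar ring as antiaromatic.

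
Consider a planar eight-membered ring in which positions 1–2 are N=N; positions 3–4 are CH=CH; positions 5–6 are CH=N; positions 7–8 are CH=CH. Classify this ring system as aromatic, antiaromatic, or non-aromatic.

Antiaromatic

Check conjugation: the double-bond atoms are sp², each contributing one p electron; the doubly-bonded nitrogens are pyridine-type — their lone pairs lie in the ring plane, leaving one electron in the p orbital — every position has a p orbital, so the cyclic π system is continuous.
Tallying contributions gives 4 × 2 = 8 from the 4 double-bond units.
A 4n π count (8, n = 2) in a planar conjugated ring means antiaromatic.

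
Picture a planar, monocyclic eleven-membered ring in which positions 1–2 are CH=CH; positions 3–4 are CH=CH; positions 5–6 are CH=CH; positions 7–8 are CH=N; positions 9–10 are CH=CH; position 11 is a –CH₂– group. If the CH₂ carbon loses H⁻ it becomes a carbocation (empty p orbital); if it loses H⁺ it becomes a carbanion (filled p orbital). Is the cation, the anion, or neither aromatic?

The cation

Once that carbon is sp², every ring atom has a p orbital and both ions are fully conjugated.
Cation: 5 × 2 + 0 = 10 π electrons → 4(2)+2, aromatic.
Anion: 5 × 2 + 2 = 12 π electrons → 4(3), antiaromatic.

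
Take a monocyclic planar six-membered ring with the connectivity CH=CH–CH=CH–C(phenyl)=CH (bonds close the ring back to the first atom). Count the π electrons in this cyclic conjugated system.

All ring atoms are sp² and supply a p orbital to the ring (each doubly-bonded ring atom is sp² with one p-orbital electron); the conjugation is uninterrupted.
π-electron count: 3 × 2 = 6 from the 3 double-bond units.

6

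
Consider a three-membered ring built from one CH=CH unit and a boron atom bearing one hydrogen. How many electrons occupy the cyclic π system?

Every ring atom contributes a p orbital perpendicular to the ring (the double-bond atoms are sp², each contributing one p electron; the boron has an empty p orbital), so the π system is cyclic and fully conjugated.
Adding the contributions, 1 × 2 = 2 from the double-bond unit + 0 from the BH atom = 2.

2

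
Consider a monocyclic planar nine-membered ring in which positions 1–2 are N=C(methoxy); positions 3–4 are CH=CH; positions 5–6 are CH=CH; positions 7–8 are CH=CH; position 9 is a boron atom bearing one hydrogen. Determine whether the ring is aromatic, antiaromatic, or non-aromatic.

Antiaromatic

The p orbitals form a continuous loop: the double-bond atoms are sp², each contributing one p electron; each sp² =N– keeps its lone pair in-plane and puts one electron into the π system; the boron has an empty p orbital. The ring is fully conjugated.
Counting π electrons: 4 × 2 = 8 from the double-bond units + 0 from the BH atom = 8.
With 8 = 4·2 π electrons, Hückel's rule classifies the planar ring as antiaromatic.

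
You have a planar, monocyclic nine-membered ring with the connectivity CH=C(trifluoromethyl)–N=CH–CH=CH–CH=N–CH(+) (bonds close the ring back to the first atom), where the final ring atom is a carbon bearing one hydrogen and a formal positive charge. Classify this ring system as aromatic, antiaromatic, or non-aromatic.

Antiaromatic

Every ring atom contributes a p orbital perpendicular to the ring (every atom in a ring double bond is sp² and brings one electron to the p orbital; the doubly-bonded nitrogens are pyridine-type — their lone pairs lie in the ring plane, leaving one electron in the p orbital; the carbocation has an empty p orbital), so the π system is cyclic and fully conjugated.
Tallying contributions gives 4 × 2 = 8 from the double-bond units + 0 from the CH(+) atom = 8.
8 is a 4n count (n = 2), so the planar conjugated ring is antiaromatic.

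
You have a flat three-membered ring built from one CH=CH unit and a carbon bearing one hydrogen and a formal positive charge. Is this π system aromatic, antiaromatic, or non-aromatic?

Aromatic

Check conjugation: each doubly-bonded ring atom is sp² with one p-orbital electron; the carbocation has an empty p orbital — every position has a p orbital, so the cyclic π system is continuous.
Counting π electrons: 1 × 2 = 2 from the double-bond unit + 0 from the CH(+) atom = 2.
2 = 4(0) + 2, which satisfies Hückel's 4n+2 rule.
(This ring is the cyclopropenyl cation.)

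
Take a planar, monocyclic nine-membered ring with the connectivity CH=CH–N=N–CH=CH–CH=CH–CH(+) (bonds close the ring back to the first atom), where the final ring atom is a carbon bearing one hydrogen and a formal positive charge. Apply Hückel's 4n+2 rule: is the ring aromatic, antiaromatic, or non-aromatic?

All ring atoms are sp² and supply a p orbital to the ring (the double-bond atoms are sp², each contributing one p electron; each =N– nitrogen is pyridine-type (lone pair in the sp² plane, one electron in the p orbital); the carbocation has an empty p orbital); the conjugation is uninterrupted.
Adding the contributions, 4 × 2 = 8 from the double-bond units + 0 from the CH(+) atom = 8.
8 = 4(2); a planar, fully conjugated 4n system is antiaromatic.

Antiaromatic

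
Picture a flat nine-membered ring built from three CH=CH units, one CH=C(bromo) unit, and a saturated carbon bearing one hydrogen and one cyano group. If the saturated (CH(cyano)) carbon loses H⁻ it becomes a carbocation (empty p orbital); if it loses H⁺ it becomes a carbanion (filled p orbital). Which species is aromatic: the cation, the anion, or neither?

In both ions every ring atom is sp² and contributes a p orbital, so both rings are fully conjugated.
Cation: 4 × 2 + 0 = 8 π electrons → 4(2), antiaromatic.
Anion: 4 × 2 + 2 = 10 π electrons → 4(2)+2, aromatic.

The anion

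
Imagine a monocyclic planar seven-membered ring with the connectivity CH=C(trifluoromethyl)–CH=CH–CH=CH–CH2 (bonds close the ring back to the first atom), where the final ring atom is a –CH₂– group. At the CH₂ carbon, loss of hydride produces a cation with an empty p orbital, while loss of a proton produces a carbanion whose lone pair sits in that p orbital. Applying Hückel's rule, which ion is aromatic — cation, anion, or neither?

The cation

In both ions every ring atom is sp² and contributes a p orbital, so both rings are fully conjugated.
Cation: 3 × 2 + 0 = 6 π electrons → 4(1)+2, aromatic.
Anion: 3 × 2 + 2 = 8 π electrons → 4(2), antiaromatic.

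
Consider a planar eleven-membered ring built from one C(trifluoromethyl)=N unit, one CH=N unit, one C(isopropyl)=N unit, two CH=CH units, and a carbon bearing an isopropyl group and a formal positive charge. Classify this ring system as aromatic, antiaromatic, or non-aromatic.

All ring atoms are sp² and supply a p orbital to the ring (each doubly-bonded ring atom is sp² with one p-orbital electron; each sp² =N– keeps its lone pair in-plane and puts one electron into the π system; the carbocation has an empty p orbital); the conjugation is uninterrupted.
Adding the contributions, 5 × 2 = 10 from the double-bond units + 0 from the C(isopropyl)(+) atom = 10.
Since 10 = 4·2 + 2, the ring meets the 4n+2 criterion.

Aromatic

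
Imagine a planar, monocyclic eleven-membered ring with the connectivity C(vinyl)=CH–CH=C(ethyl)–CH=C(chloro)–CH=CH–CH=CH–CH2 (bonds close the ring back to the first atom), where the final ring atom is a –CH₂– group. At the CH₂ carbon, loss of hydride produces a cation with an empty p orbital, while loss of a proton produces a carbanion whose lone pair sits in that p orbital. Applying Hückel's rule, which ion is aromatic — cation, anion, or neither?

The cation

In both ions every ring atom is sp² and contributes a p orbital, so both rings are fully conjugated.
Cation: 5 × 2 + 0 = 10 π electrons → 4(2)+2, aromatic.
Anion: 5 × 2 + 2 = 12 π electrons → 4(3), antiaromatic.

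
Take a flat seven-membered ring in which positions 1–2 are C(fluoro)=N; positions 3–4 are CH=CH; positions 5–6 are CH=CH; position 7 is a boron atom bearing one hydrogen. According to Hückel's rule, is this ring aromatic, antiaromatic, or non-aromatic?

Aromatic

All ring atoms are sp² and supply a p orbital to the ring (every atom in a ring double bond is sp² and brings one electron to the p orbital; each =N– nitrogen is pyridine-type (lone pair in the sp² plane, one electron in the p orbital); the boron has an empty p orbital); the conjugation is uninterrupted.
π-electron count: 3 × 2 = 6 from the double-bond units + 0 from the BH atom = 6.
6 = 4(1) + 2, which satisfies Hückel's 4n+2 rule.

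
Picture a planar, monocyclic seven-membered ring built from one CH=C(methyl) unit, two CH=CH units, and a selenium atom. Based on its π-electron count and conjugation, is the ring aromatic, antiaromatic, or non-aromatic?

Antiaromatic

Check conjugation: each doubly-bonded ring atom is sp² with one p-orbital electron; the selenium donates one lone pair from its p orbital — every position has a p orbital, so the cyclic π system is continuous.
Adding the contributions, 3 × 2 = 6 from the double-bond units + 2 from the Se atom = 8.
With 8 = 4·2 π electrons, Hückel's rule classifies the planar ring as antiaromatic.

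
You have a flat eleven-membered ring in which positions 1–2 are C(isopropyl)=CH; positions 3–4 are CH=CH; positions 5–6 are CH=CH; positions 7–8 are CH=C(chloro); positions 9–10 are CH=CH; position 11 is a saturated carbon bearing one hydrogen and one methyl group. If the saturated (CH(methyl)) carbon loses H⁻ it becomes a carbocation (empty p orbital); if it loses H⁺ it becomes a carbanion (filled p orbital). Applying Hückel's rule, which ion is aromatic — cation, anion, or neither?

The cation

Once that carbon is sp², every ring atom has a p orbital and both ions are fully conjugated.
Cation: 5 × 2 + 0 = 10 π electrons → 4(2)+2, aromatic.
Anion: 5 × 2 + 2 = 12 π electrons → 4(3), antiaromatic.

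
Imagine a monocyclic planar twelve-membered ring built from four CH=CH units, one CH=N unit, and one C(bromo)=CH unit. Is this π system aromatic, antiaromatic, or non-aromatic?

Antiaromatic

Check conjugation: every atom in a ring double bond is sp² and brings one electron to the p orbital; each =N– nitrogen is pyridine-type (lone pair in the sp² plane, one electron in the p orbital) — every position has a p orbital, so the cyclic π system is continuous.
Adding the contributions, 6 × 2 = 12 from the 6 double-bond units.
With 12 = 4·3 π electrons, Hückel's rule classifies the planar ring as antiaromatic.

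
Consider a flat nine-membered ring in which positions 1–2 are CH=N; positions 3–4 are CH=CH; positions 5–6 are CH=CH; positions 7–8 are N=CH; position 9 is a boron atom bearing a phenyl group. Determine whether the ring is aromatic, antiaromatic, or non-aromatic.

Antiaromatic

Every ring atom contributes a p orbital perpendicular to the ring (each doubly-bonded ring atom is sp² with one p-orbital electron; the doubly-bonded nitrogens are pyridine-type — their lone pairs lie in the ring plane, leaving one electron in the p orbital; the boron has an empty p orbital), so the π system is cyclic and fully conjugated.
π-electron count: 4 × 2 = 8 from the double-bond units + 0 from the B(phenyl) atom = 8.
A 4n π count (8, n = 2) in a planar conjugated ring means antiaromatic.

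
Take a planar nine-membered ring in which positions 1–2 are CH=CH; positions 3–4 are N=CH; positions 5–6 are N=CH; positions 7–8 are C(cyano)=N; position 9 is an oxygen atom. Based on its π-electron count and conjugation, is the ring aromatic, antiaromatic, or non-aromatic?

Aromatic

The p orbitals form a continuous loop: each doubly-bonded ring atom is sp² with one p-orbital electron; each sp² =N– keeps its lone pair in-plane and puts one electron into the π system; the oxygen donates one lone pair from its p orbital. The ring is fully conjugated.
Tallying contributions gives 4 × 2 = 8 from the double-bond units + 2 from the O atom = 10.
10 = 4(2) + 2, which satisfies Hückel's 4n+2 rule.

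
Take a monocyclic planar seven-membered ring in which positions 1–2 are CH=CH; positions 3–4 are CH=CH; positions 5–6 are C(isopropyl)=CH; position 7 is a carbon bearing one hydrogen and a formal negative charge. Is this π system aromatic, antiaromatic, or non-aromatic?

Check conjugation: every atom in a ring double bond is sp² and brings one electron to the p orbital; the carbanion's lone pair occupies the p orbital — every position has a p orbital, so the cyclic π system is continuous.
Tallying contributions gives 3 × 2 = 6 from the double-bond units + 2 from the CH(-) atom = 8.
With 8 = 4·2 π electrons, Hückel's rule classifies the planar ring as antiaromatic.

Antiaromatic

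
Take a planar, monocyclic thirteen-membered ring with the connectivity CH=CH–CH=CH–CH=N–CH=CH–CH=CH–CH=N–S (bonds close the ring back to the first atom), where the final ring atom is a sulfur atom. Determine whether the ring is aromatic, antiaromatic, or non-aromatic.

Aromatic

Check conjugation: each doubly-bonded ring atom is sp² with one p-orbital electron; each sp² =N– keeps its lone pair in-plane and puts one electron into the π system; the sulfur donates one lone pair from its p orbital — every position has a p orbital, so the cyclic π system is continuous.
Counting π electrons: 6 × 2 = 12 from the double-bond units + 2 from the S atom = 14.
Since 14 = 4·3 + 2, the ring meets the 4n+2 criterion.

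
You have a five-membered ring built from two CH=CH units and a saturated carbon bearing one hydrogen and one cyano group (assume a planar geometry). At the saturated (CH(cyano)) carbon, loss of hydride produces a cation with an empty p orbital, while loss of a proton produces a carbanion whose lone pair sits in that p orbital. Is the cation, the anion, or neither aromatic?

The anion

Once that carbon is sp², every ring atom has a p orbital and both ions are fully conjugated.
Cation: 2 × 2 + 0 = 4 π electrons → 4(1), antiaromatic.
Anion: 2 × 2 + 2 = 6 π electrons → 4(1)+2, aromatic.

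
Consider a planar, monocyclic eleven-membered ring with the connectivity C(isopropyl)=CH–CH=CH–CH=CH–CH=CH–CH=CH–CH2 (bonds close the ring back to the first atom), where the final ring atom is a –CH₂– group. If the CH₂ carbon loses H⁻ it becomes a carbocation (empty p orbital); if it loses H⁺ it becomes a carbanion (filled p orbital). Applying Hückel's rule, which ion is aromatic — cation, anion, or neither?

Both ions have a continuous loop of p orbitals — each ring atom is sp².
Cation: 5 × 2 + 0 = 10 π electrons → 4(2)+2, aromatic.
Anion: 5 × 2 + 2 = 12 π electrons → 4(3), antiaromatic.

The cation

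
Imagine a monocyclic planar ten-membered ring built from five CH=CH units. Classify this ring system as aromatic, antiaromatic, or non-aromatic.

All ring atoms are sp² and supply a p orbital to the ring (the double-bond atoms are sp², each contributing one p electron); the conjugation is uninterrupted.
Tallying contributions gives 5 × 2 = 10 from the 5 double-bond units.
With 10 π electrons (n = 2), the Hückel 4n+2 condition holds.

Aromatic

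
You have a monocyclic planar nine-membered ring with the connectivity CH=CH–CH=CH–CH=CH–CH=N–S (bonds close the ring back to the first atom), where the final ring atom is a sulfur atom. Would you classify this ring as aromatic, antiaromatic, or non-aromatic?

All ring atoms are sp² and supply a p orbital to the ring (the double-bond atoms are sp², each contributing one p electron; each sp² =N– keeps its lone pair in-plane and puts one electron into the π system; the sulfur donates one lone pair from its p orbital); the conjugation is uninterrupted.
Adding the contributions, 4 × 2 = 8 from the double-bond units + 2 from the S atom = 10.
That gives a 4n+2 count (10, n = 2).

Aromatic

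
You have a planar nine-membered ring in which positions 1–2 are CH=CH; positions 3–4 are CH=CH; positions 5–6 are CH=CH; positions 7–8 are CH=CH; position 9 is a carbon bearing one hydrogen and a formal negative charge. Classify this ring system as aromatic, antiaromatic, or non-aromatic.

All ring atoms are sp² and supply a p orbital to the ring (the double-bond atoms are sp², each contributing one p electron; the carbanion's lone pair occupies the p orbital); the conjugation is uninterrupted.
Counting π electrons: 4 × 2 = 8 from the double-bond units + 2 from the CH(-) atom = 10.
With 10 π electrons (n = 2), the Hückel 4n+2 condition holds.

Aromatic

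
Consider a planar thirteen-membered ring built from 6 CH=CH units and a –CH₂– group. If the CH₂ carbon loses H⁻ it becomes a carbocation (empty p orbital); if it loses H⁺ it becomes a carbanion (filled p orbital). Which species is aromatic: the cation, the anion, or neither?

The anion

Both ions have a continuous loop of p orbitals — each ring atom is sp².
Cation: 6 × 2 + 0 = 12 π electrons → 4(3), antiaromatic.
Anion: 6 × 2 + 2 = 14 π electrons → 4(3)+2, aromatic.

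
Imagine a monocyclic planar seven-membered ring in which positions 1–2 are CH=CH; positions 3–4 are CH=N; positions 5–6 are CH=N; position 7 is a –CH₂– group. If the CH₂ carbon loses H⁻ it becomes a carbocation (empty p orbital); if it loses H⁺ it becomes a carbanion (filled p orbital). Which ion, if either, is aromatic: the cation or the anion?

In both ions every ring atom is sp² and contributes a p orbital, so both rings are fully conjugated.
Cation: 3 × 2 + 0 = 6 π electrons → 4(1)+2, aromatic.
Anion: 3 × 2 + 2 = 8 π electrons → 4(2), antiaromatic.

The cation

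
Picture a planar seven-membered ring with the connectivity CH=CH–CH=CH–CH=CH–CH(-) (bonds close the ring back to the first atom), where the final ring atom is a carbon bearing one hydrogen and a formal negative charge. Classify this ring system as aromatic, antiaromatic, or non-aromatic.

All ring atoms are sp² and supply a p orbital to the ring (each doubly-bonded ring atom is sp² with one p-orbital electron; the carbanion's lone pair occupies the p orbital); the conjugation is uninterrupted.
Tallying contributions gives 3 × 2 = 6 from the double-bond units + 2 from the CH(-) atom = 8.
8 is a 4n count (n = 2), so the planar conjugated ring is antiaromatic.
(The species described is the cycloheptatrienyl anion.)

Antiaromatic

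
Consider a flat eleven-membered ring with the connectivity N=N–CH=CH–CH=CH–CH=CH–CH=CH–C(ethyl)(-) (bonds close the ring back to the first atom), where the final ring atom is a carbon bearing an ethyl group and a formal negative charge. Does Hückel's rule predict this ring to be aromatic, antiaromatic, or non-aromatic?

Antiaromatic

Every ring atom contributes a p orbital perpendicular to the ring (every atom in a ring double bond is sp² and brings one electron to the p orbital; each sp² =N– keeps its lone pair in-plane and puts one electron into the π system; the carbanion's lone pair occupies the p orbital), so the π system is cyclic and fully conjugated.
Counting π electrons: 5 × 2 = 10 from the double-bond units + 2 from the C(ethyl)(-) atom = 12.
12 is a 4n count (n = 3), so the planar conjugated ring is antiaromatic.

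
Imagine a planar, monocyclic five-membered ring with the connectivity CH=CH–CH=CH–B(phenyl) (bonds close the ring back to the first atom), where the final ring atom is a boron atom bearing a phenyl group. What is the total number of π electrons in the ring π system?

Every ring atom contributes a p orbital perpendicular to the ring (the double-bond atoms are sp², each contributing one p electron; the boron has an empty p orbital), so the π system is cyclic and fully conjugated.
Adding the contributions, 2 × 2 = 4 from the double-bond units + 0 from the B(phenyl) atom = 4.

4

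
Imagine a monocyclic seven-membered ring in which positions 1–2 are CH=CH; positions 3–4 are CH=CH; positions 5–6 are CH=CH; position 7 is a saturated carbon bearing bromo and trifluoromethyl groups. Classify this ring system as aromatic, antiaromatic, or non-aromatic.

Non-aromatic

The C(bromo)(trifluoromethyl) position has four σ bonds — that saturated carbon is sp³ and has no p orbital in the ring π system — so the cyclic conjugation is interrupted.
A ring that is not fully conjugated cannot be aromatic or antiaromatic regardless of its π-electron count.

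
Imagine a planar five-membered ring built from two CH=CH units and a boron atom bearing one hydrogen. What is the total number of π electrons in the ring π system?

4

Every ring atom contributes a p orbital perpendicular to the ring (the double-bond atoms are sp², each contributing one p electron; the boron has an empty p orbital), so the π system is cyclic and fully conjugated.
Adding the contributions, 2 × 2 = 4 from the double-bond units + 0 from the BH atom = 4.
This is borole.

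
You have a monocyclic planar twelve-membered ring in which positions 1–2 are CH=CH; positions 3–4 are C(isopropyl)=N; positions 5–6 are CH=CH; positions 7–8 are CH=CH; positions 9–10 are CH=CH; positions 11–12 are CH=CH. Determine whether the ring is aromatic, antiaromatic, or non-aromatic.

Check conjugation: each doubly-bonded ring atom is sp² with one p-orbital electron; each sp² =N– keeps its lone pair in-plane and puts one electron into the π system — every position has a p orbital, so the cyclic π system is continuous.
Tallying contributions gives 6 × 2 = 12 from the 6 double-bond units.
12 is a 4n count (n = 3), so the planar conjugated ring is antiaromatic.

Antiaromatic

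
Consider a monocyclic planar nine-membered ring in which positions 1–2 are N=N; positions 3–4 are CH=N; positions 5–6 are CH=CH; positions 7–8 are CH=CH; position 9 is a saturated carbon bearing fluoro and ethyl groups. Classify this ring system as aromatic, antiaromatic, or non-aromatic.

The C(fluoro)(ethyl) carbon is saturated: that saturated carbon is sp³ and has no p orbital in the ring π system. Conjugation is not continuous around the ring.
Without a continuous loop of overlapping p orbitals the Hückel electron count never comes into play.

Non-aromatic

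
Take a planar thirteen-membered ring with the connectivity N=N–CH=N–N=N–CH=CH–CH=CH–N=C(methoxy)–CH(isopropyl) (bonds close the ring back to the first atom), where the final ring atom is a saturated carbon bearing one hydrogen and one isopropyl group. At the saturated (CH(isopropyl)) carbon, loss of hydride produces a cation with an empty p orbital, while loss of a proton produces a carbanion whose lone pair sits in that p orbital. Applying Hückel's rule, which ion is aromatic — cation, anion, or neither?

Both ions have a continuous loop of p orbitals — each ring atom is sp².
Cation: 6 × 2 + 0 = 12 π electrons → 4(3), antiaromatic.
Anion: 6 × 2 + 2 = 14 π electrons → 4(3)+2, aromatic.

The anion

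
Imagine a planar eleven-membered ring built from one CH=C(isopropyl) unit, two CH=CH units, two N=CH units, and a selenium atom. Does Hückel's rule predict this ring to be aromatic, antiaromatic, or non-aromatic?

Antiaromatic

All ring atoms are sp² and supply a p orbital to the ring (every atom in a ring double bond is sp² and brings one electron to the p orbital; each =N– nitrogen is pyridine-type (lone pair in the sp² plane, one electron in the p orbital); the selenium donates one lone pair from its p orbital); the conjugation is uninterrupted.
Tallying contributions gives 5 × 2 = 10 from the double-bond units + 2 from the Se atom = 12.
With 12 = 4·3 π electrons, Hückel's rule classifies the planar ring as antiaromatic.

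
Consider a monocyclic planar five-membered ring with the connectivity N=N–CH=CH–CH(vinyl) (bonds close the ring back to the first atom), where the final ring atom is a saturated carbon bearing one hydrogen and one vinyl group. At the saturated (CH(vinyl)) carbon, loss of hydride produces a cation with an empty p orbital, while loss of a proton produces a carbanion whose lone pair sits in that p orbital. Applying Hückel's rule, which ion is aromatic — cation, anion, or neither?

Both ions have a continuous loop of p orbitals — each ring atom is sp².
Cation: 2 × 2 + 0 = 4 π electrons → 4(1), antiaromatic.
Anion: 2 × 2 + 2 = 6 π electrons → 4(1)+2, aromatic.

The anion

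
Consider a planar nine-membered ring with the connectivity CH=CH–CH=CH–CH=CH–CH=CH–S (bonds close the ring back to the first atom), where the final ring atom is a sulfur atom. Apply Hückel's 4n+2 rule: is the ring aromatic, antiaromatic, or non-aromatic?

Aromatic

Check conjugation: every atom in a ring double bond is sp² and brings one electron to the p orbital; the sulfur donates one lone pair from its p orbital — every position has a p orbital, so the cyclic π system is continuous.
Tallying contributions gives 4 × 2 = 8 from the double-bond units + 2 from the S atom = 10.
10 = 4(2) + 2, which satisfies Hückel's 4n+2 rule.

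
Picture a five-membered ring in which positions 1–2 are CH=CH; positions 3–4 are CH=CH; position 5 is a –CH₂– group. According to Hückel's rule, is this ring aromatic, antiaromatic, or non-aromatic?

Non-aromatic

The CH2 position has four σ bonds — the tetrahedral CH₂ carbon is sp³ and has no p orbital in the ring π system — so the cyclic conjugation is interrupted.
Without a continuous loop of overlapping p orbitals the Hückel electron count never comes into play.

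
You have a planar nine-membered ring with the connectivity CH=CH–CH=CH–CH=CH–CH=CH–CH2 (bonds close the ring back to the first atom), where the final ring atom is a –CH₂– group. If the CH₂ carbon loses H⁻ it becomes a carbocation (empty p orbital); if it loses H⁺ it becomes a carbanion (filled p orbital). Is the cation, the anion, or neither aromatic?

The anion

In either ion the ring is fully conjugated: every atom, including the new sp² carbon, supplies a p orbital.
Cation: 4 × 2 + 0 = 8 π electrons → 4(2), antiaromatic.
Anion: 4 × 2 + 2 = 10 π electrons → 4(2)+2, aromatic.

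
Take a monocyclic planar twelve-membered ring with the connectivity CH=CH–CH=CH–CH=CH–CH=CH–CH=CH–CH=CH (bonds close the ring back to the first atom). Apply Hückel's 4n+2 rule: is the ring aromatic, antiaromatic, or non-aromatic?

Antiaromatic

The p orbitals form a continuous loop: each doubly-bonded ring atom is sp² with one p-orbital electron. The ring is fully conjugated.
Adding the contributions, 6 × 2 = 12 from the 6 double-bond units.
A 4n π count (12, n = 3) in a planar conjugated ring means antiaromatic.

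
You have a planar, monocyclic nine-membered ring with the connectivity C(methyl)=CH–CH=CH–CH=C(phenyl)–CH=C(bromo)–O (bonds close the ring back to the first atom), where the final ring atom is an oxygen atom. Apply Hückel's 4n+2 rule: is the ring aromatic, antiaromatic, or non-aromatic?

Aromatic

Check conjugation: the double-bond atoms are sp², each contributing one p electron; the oxygen donates one lone pair from its p orbital — every position has a p orbital, so the cyclic π system is continuous.
Tallying contributions gives 4 × 2 = 8 from the double-bond units + 2 from the O atom = 10.
With 10 π electrons (n = 2), the Hückel 4n+2 condition holds.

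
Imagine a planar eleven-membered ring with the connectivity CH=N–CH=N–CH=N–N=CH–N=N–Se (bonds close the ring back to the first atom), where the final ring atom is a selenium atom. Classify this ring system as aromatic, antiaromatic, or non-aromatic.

Every ring atom contributes a p orbital perpendicular to the ring (the double-bond atoms are sp², each contributing one p electron; each =N– nitrogen is pyridine-type (lone pair in the sp² plane, one electron in the p orbital); the selenium donates one lone pair from its p orbital), so the π system is cyclic and fully conjugated.
Adding the contributions, 5 × 2 = 10 from the double-bond units + 2 from the Se atom = 12.
12 = 4(3); a planar, fully conjugated 4n system is antiaromatic.

Antiaromatic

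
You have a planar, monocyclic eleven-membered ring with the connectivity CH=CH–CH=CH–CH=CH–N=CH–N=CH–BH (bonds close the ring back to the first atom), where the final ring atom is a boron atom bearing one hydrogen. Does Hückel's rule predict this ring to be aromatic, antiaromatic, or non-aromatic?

Every ring atom contributes a p orbital perpendicular to the ring (every atom in a ring double bond is sp² and brings one electron to the p orbital; the doubly-bonded nitrogens are pyridine-type — their lone pairs lie in the ring plane, leaving one electron in the p orbital; the boron has an empty p orbital), so the π system is cyclic and fully conjugated.
Adding the contributions, 5 × 2 = 10 from the double-bond units + 0 from the BH atom = 10.
10 = 4(2) + 2, which satisfies Hückel's 4n+2 rule.

Aromatic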